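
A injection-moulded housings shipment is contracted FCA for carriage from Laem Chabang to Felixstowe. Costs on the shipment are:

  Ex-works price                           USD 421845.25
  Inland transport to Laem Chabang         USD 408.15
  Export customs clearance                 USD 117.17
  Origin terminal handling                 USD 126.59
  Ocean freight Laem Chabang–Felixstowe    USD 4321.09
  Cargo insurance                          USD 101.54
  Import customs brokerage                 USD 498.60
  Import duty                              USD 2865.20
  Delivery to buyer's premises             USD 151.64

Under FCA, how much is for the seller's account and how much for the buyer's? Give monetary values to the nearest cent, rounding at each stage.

FCA: the seller delivers export-cleared goods to the carrier; the buyer bears costs from that point.
Seller's account: goods 421845.25 + inland to port 408.15 + export clearance 117.17 = 422370.57
Buyer's account: origin terminal 126.59 + freight 4321.09 + insurance 101.54 + brokerage 498.60 + duty 2865.20 + delivery 151.64 = 8064.66

Seller: USD 422370.57; buyer: USD 8064.66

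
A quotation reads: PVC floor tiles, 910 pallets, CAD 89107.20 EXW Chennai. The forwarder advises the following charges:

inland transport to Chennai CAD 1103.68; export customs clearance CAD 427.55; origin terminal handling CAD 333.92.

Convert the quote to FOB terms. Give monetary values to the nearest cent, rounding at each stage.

FOB price: CAD 90972.35

From EXW to FOB, the seller additionally bears: inland to port, export clearance, origin terminal.
FOB price = 89107.20 + 1103.68 + 427.55 + 333.92 = 90972.35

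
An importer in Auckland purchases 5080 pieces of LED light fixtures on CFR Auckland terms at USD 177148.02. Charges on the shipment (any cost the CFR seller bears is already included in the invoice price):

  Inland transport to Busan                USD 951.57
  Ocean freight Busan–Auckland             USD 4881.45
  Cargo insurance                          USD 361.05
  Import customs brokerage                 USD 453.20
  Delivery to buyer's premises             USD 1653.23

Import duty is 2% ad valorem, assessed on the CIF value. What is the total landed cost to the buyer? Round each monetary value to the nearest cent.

Total landed cost: USD 183165.68

CFR: the seller pays costs through ocean freight to the destination port, but not insurance.
Already in the invoice (seller's account under CFR): inland to port, freight — exclude.
CIF value = CFR price + insurance = 177148.02 + 361.05 = 177509.07
Import duty = 177509.07 × 2% = 3550.18
Buyer bears: insurance 361.05 + brokerage 453.20 + delivery 1653.23 + duty 3550.18 = 6017.66
Landed cost = invoice 177148.02 + 6017.66 = 183165.68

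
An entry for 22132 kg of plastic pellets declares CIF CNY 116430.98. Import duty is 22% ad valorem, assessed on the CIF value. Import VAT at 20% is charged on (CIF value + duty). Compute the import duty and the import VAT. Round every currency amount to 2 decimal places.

Import duty = 116430.98 × 22% = 25614.82
VAT base = CIF + duty = 116430.98 + 25614.82 = 142045.80
Import VAT = 142045.80 × 20% = 28409.16

Import duty: CNY 25614.82; import VAT: CNY 28409.16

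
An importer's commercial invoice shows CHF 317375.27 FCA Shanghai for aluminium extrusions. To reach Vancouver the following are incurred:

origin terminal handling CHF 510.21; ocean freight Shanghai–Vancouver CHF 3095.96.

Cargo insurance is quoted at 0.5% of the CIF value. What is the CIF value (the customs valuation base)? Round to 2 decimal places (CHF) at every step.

Let C be the CIF value. C = FCA price + pre-shipment costs + freight + 0.5% × C
C − 0.5% × C = 317375.27 + 510.21 + 3095.96
0.995 × C = 320981.44
C = 320981.44 / 0.995 = 322594.41
Insurance premium = 0.5% × 322594.41 = 1612.97

CIF value: CHF 322594.41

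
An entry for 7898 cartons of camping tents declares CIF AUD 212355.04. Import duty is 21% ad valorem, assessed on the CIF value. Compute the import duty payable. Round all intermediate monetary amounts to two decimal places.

Import duty: AUD 44594.56

Import duty = 212355.04 × 21% = 44594.56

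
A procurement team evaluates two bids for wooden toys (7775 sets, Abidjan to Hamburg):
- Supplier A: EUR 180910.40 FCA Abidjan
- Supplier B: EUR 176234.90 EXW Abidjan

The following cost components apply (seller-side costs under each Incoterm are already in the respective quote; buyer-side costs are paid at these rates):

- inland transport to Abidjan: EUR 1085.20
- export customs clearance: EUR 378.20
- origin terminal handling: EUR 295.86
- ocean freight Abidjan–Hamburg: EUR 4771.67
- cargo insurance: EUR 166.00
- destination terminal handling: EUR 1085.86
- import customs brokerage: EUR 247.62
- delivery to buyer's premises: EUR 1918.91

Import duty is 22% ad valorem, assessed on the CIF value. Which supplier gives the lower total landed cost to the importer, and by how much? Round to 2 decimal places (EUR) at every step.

Supplier A (FCA):
CIF value = FCA price + origin terminal + freight + insurance = 180910.40 + 295.86 + 4771.67 + 166.00 = 186143.93
Import duty = 186143.93 × 22% = 40951.66
Buyer bears (A): 295.86 + 4771.67 + 166.00 + 1085.86 + 247.62 + 1918.91 = 8485.92
Landed cost (A) = invoice 180910.40 + 8485.92 + duty 40951.66 = 230347.98
Supplier B (EXW):
CIF value = EXW price + inland to port + export clearance + origin terminal + freight + insurance = 176234.90 + 1085.20 + 378.20 + 295.86 + 4771.67 + 166.00 = 182931.83
Import duty = 182931.83 × 22% = 40245.00
Buyer bears (B): 1085.20 + 378.20 + 295.86 + 4771.67 + 166.00 + 1085.86 + 247.62 + 1918.91 = 9949.32
Landed cost (B) = invoice 176234.90 + 9949.32 + duty 40245.00 = 226429.22
Difference = |230347.98 − 226429.22| = 3918.76

Supplier B is cheaper by EUR 3918.76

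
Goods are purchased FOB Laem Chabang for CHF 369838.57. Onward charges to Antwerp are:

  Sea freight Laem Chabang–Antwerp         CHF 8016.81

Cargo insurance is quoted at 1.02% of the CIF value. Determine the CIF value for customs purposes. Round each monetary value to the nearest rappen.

Let C be the CIF value. C = FOB price + freight + 1.02% × C
C − 1.02% × C = 369838.57 + 8016.81
0.9898 × C = 377855.38
C = 377855.38 / 0.9898 = 381749.22
Insurance premium = 1.02% × 381749.22 = 3893.84

CIF value: CHF 381749.22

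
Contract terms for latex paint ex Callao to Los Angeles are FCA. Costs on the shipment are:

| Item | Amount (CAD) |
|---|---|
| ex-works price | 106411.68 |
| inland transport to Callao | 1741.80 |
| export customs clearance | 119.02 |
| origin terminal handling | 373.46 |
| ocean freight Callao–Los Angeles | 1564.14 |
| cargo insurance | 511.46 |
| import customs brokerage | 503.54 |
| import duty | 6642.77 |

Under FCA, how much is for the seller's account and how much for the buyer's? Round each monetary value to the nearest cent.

FCA: the seller delivers export-cleared goods to the carrier; the buyer bears costs from that point.
Seller's account: goods 106411.68 + inland to port 1741.80 + export clearance 119.02 = 108272.50
Buyer's account: origin terminal 373.46 + freight 1564.14 + insurance 511.46 + brokerage 503.54 + duty 6642.77 = 9595.37

Seller: CAD 108272.50; buyer: CAD 9595.37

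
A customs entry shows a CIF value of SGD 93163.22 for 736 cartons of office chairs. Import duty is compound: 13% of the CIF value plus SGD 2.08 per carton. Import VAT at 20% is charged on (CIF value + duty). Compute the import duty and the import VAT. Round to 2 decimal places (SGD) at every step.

Import duty: SGD 13642.10; import VAT: SGD 21361.06

Ad valorem component: 93163.22 × 13% = 12111.22
Specific component: 736 × 2.08 = 1530.88
Import duty = 12111.22 + 1530.88 = 13642.10
VAT base = CIF + duty = 93163.22 + 13642.10 = 106805.32
Import VAT = 106805.32 × 20% = 21361.06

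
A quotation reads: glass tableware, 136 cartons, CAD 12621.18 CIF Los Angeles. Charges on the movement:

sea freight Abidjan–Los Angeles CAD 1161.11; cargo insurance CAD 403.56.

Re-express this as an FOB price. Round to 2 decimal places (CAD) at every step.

FOB price: CAD 11056.51

From CIF to FOB, the seller no longer bears: freight, insurance.
FOB price = 12621.18 − 1161.11 − 403.56 = 11056.51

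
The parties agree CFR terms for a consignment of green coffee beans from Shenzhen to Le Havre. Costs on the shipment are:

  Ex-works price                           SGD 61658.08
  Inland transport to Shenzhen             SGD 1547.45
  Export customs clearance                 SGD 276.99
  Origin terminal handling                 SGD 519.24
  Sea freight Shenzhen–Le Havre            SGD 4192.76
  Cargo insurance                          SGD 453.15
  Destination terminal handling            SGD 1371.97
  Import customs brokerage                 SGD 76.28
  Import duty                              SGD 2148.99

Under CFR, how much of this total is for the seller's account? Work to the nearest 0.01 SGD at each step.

Seller's account: SGD 68194.52

CFR: the seller pays costs through ocean freight to the destination port, but not insurance.
Seller's account: goods 61658.08 + inland to port 1547.45 + export clearance 276.99 + origin terminal 519.24 + freight 4192.76 = 68194.52
Buyer's account: insurance 453.15 + destination terminal 1371.97 + brokerage 76.28 + duty 2148.99 = 4050.39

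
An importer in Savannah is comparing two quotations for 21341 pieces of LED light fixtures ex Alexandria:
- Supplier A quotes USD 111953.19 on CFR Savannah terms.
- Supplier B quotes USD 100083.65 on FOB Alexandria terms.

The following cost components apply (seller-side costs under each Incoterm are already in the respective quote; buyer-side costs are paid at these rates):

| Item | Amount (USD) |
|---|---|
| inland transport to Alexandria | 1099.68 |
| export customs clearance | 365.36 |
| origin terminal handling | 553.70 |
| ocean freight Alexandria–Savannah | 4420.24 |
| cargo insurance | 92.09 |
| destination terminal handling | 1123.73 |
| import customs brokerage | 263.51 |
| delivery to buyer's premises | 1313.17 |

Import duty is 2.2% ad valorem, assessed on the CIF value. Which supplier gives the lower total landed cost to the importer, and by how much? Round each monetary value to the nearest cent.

Supplier A (CFR):
CIF value = CFR price + insurance = 111953.19 + 92.09 = 112045.28
Import duty = 112045.28 × 2.2% = 2465.00
Buyer bears (A): 92.09 + 1123.73 + 263.51 + 1313.17 = 2792.50
Landed cost (A) = invoice 111953.19 + 2792.50 + duty 2465.00 = 117210.69
Supplier B (FOB):
CIF value = FOB price + freight + insurance = 100083.65 + 4420.24 + 92.09 = 104595.98
Import duty = 104595.98 × 2.2% = 2301.11
Buyer bears (B): 4420.24 + 92.09 + 1123.73 + 263.51 + 1313.17 = 7212.74
Landed cost (B) = invoice 100083.65 + 7212.74 + duty 2301.11 = 109597.50
Difference = |117210.69 − 109597.50| = 7613.19

Supplier B is cheaper by USD 7613.19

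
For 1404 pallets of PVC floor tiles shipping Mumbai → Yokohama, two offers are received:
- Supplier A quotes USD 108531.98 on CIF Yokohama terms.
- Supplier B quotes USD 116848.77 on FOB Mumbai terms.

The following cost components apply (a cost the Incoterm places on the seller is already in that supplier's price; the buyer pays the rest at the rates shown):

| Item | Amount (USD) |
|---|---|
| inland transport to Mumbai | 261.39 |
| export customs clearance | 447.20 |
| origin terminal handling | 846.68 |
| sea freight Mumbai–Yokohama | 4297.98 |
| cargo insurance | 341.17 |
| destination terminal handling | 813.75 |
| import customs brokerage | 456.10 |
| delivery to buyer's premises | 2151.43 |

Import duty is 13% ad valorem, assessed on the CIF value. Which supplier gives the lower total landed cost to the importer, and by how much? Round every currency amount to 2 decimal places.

Supplier A (CIF):
The CIF price already equals the CIF value: 108531.98
Import duty = 108531.98 × 13% = 14109.16
Buyer bears (A): 813.75 + 456.10 + 2151.43 = 3421.28
Landed cost (A) = invoice 108531.98 + 3421.28 + duty 14109.16 = 126062.42
Supplier B (FOB):
CIF value = FOB price + freight + insurance = 116848.77 + 4297.98 + 341.17 = 121487.92
Import duty = 121487.92 × 13% = 15793.43
Buyer bears (B): 4297.98 + 341.17 + 813.75 + 456.10 + 2151.43 = 8060.43
Landed cost (B) = invoice 116848.77 + 8060.43 + duty 15793.43 = 140702.63
Difference = |126062.42 − 140702.63| = 14640.21

Supplier A is cheaper by USD 14640.21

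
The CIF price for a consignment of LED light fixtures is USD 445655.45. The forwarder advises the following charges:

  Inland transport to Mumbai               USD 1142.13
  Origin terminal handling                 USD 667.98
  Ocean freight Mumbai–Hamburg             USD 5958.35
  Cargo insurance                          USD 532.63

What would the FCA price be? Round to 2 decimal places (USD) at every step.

FCA price: USD 438496.49

Not relevant to the conversion: inland to port — on the seller under both CIF and FCA; already in the CIF price and stays in the FCA price.
From CIF to FCA, the seller no longer bears: origin terminal, freight, insurance.
FCA price = 445655.45 − 667.98 − 5958.35 − 532.63 = 438496.49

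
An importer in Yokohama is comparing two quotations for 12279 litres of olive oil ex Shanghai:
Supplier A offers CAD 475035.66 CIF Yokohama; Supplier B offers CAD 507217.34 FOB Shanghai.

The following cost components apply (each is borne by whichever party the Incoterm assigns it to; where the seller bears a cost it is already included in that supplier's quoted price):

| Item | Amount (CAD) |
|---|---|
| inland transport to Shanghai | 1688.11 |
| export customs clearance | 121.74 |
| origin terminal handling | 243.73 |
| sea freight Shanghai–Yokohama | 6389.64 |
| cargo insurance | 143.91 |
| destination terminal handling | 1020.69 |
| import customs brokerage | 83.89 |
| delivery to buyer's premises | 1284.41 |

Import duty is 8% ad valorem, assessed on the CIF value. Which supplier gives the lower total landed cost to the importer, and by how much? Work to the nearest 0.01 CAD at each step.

Supplier A (CIF):
The CIF price already equals the CIF value: 475035.66
Import duty = 475035.66 × 8% = 38002.85
Buyer bears (A): 1020.69 + 83.89 + 1284.41 = 2388.99
Landed cost (A) = invoice 475035.66 + 2388.99 + duty 38002.85 = 515427.50
Supplier B (FOB):
CIF value = FOB price + freight + insurance = 507217.34 + 6389.64 + 143.91 = 513750.89
Import duty = 513750.89 × 8% = 41100.07
Buyer bears (B): 6389.64 + 143.91 + 1020.69 + 83.89 + 1284.41 = 8922.54
Landed cost (B) = invoice 507217.34 + 8922.54 + duty 41100.07 = 557239.95
Difference = |515427.50 − 557239.95| = 41812.45

Supplier A is cheaper by CAD 41812.45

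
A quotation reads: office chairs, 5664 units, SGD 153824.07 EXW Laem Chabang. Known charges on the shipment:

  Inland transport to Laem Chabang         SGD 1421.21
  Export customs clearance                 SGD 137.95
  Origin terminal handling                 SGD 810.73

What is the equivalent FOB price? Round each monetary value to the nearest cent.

From EXW to FOB, the seller additionally bears: inland to port, export clearance, origin terminal.
FOB price = 153824.07 + 1421.21 + 137.95 + 810.73 = 156193.96

FOB price: SGD 156193.96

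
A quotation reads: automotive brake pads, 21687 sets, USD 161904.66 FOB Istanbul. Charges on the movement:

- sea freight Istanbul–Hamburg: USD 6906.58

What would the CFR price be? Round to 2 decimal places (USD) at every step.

From FOB to CFR, the seller additionally bears: freight.
CFR price = 161904.66 + 6906.58 = 168811.24

CFR price: USD 168811.24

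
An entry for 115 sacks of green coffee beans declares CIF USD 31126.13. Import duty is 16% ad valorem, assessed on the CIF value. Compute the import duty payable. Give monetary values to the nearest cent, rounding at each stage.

Import duty: USD 4980.18

Import duty = 31126.13 × 16% = 4980.18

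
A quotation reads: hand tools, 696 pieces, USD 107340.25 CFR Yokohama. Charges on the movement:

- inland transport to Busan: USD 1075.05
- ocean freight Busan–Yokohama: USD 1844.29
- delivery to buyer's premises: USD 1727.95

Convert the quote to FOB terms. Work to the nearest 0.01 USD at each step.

FOB price: USD 105495.96

Not relevant to the conversion: inland to port — on the seller under both CFR and FOB; already in the CFR price and stays in the FOB price. delivery — on the buyer under both terms; not part of either seller's price.
From CFR to FOB, the seller no longer bears: freight.
FOB price = 107340.25 − 1844.29 = 105495.96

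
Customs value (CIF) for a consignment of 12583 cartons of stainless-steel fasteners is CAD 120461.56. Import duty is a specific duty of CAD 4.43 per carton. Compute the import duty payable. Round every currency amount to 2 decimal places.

Import duty = 12583 × 4.43 = 55742.69

Import duty: CAD 55742.69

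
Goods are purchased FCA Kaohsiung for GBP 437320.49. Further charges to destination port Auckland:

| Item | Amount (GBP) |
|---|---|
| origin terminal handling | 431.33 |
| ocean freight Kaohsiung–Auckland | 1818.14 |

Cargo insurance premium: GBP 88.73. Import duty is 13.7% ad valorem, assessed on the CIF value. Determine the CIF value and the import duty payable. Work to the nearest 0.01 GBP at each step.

CIF value: GBP 439658.69; import duty: GBP 60233.24

CIF = FCA price + pre-shipment costs + freight + insurance
CIF = 437320.49 + 431.33 + 1818.14 + 88.73 = 439658.69
Import duty = 439658.69 × 13.7% = 60233.24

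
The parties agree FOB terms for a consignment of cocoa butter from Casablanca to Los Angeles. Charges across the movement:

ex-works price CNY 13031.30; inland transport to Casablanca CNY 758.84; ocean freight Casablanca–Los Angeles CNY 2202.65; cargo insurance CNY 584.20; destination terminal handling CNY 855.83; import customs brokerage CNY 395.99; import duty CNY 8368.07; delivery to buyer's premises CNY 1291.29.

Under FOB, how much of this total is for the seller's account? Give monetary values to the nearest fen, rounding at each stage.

FOB: the seller bears costs until goods are on board at the origin port; the buyer bears freight, insurance and all costs thereafter.
Seller's account: goods 13031.30 + inland to port 758.84 = 13790.14
Buyer's account: freight 2202.65 + insurance 584.20 + destination terminal 855.83 + brokerage 395.99 + duty 8368.07 + delivery 1291.29 = 13698.03

Seller's account: CNY 13790.14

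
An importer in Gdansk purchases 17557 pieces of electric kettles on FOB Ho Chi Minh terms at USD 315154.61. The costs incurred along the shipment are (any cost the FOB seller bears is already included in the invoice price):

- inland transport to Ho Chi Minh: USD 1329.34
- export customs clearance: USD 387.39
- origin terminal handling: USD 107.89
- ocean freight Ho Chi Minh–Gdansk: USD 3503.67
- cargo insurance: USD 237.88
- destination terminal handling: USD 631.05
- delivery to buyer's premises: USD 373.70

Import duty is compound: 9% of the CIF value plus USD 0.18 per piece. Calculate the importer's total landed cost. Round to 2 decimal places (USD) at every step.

FOB: the seller bears costs until goods are on board at the origin port; the buyer bears freight, insurance and all costs thereafter.
Already in the invoice (seller's account under FOB): inland to port, export clearance, origin terminal — exclude.
CIF value = FOB price + freight + insurance = 315154.61 + 3503.67 + 237.88 = 318896.16
Ad valorem component: 318896.16 × 9% = 28700.65
Specific component: 17557 × 0.18 = 3160.26
Import duty = 28700.65 + 3160.26 = 31860.91
Buyer bears: freight 3503.67 + insurance 237.88 + destination terminal 631.05 + delivery 373.70 + duty 31860.91 = 36607.21
Landed cost = invoice 315154.61 + 36607.21 = 351761.82

Total landed cost: USD 351761.82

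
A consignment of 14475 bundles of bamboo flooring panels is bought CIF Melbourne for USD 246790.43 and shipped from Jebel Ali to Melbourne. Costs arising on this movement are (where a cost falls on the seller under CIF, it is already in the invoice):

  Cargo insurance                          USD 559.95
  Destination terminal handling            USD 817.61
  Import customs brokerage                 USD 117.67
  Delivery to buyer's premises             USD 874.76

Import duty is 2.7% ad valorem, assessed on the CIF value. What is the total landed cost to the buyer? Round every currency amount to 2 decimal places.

Total landed cost: USD 255263.81

CIF: the seller pays costs through ocean freight and marine insurance to the destination port.
Already in the invoice (seller's account under CIF): insurance — exclude.
The CIF price already equals the CIF value: 246790.43
Import duty = 246790.43 × 2.7% = 6663.34
Buyer bears: destination terminal 817.61 + brokerage 117.67 + delivery 874.76 + duty 6663.34 = 8473.38
Landed cost = invoice 246790.43 + 8473.38 = 255263.81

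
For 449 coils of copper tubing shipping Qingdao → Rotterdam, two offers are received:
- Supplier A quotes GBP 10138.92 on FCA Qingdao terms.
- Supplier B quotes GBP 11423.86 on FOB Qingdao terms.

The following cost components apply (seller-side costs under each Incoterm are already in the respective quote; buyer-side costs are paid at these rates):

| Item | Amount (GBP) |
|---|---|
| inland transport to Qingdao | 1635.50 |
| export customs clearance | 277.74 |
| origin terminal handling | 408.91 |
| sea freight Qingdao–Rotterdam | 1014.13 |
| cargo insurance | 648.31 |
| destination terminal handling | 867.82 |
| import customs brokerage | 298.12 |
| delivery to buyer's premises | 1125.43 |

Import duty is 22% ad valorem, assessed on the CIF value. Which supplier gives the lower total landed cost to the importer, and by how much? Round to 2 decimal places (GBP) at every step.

Supplier A is cheaper by GBP 1068.76

Supplier A (FCA):
CIF value = FCA price + origin terminal + freight + insurance = 10138.92 + 408.91 + 1014.13 + 648.31 = 12210.27
Import duty = 12210.27 × 22% = 2686.26
Buyer bears (A): 408.91 + 1014.13 + 648.31 + 867.82 + 298.12 + 1125.43 = 4362.72
Landed cost (A) = invoice 10138.92 + 4362.72 + duty 2686.26 = 17187.90
Supplier B (FOB):
CIF value = FOB price + freight + insurance = 11423.86 + 1014.13 + 648.31 = 13086.30
Import duty = 13086.30 × 22% = 2878.99
Buyer bears (B): 1014.13 + 648.31 + 867.82 + 298.12 + 1125.43 = 3953.81
Landed cost (B) = invoice 11423.86 + 3953.81 + duty 2878.99 = 18256.66
Difference = |17187.90 − 18256.66| = 1068.76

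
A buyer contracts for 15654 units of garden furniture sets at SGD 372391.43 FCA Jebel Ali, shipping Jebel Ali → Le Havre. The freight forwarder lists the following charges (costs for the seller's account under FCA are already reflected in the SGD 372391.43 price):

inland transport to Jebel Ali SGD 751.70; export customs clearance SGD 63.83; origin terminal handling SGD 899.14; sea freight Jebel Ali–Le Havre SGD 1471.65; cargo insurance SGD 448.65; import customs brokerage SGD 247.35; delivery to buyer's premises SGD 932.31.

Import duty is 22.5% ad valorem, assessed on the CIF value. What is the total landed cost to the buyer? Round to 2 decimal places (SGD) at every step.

FCA: the seller delivers export-cleared goods to the carrier; the buyer bears costs from that point.
Already in the invoice (seller's account under FCA): inland to port, export clearance — exclude.
CIF value = FCA price + origin terminal + freight + insurance = 372391.43 + 899.14 + 1471.65 + 448.65 = 375210.87
Import duty = 375210.87 × 22.5% = 84422.45
Buyer bears: origin terminal 899.14 + freight 1471.65 + insurance 448.65 + brokerage 247.35 + delivery 932.31 + duty 84422.45 = 88421.55
Landed cost = invoice 372391.43 + 88421.55 = 460812.98

Total landed cost: SGD 460812.98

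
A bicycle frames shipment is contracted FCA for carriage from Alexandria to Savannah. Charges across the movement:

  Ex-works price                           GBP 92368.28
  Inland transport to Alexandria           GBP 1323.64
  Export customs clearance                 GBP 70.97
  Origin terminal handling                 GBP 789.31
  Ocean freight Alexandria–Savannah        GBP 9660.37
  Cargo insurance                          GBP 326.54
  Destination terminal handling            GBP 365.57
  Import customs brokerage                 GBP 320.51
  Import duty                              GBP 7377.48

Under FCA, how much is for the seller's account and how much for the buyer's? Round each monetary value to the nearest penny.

Seller: GBP 93762.89; buyer: GBP 18839.78

FCA: the seller delivers export-cleared goods to the carrier; the buyer bears costs from that point.
Seller's account: goods 92368.28 + inland to port 1323.64 + export clearance 70.97 = 93762.89
Buyer's account: origin terminal 789.31 + freight 9660.37 + insurance 326.54 + destination terminal 365.57 + brokerage 320.51 + duty 7377.48 = 18839.78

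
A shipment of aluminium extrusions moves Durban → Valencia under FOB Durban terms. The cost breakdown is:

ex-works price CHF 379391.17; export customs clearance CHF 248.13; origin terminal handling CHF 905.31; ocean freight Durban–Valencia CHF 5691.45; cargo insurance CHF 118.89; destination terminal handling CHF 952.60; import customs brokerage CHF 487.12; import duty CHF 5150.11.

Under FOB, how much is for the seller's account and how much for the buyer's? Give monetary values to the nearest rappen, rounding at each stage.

Seller: CHF 380544.61; buyer: CHF 12400.17

FOB: the seller bears costs until goods are on board at the origin port; the buyer bears freight, insurance and all costs thereafter.
Seller's account: goods 379391.17 + export clearance 248.13 + origin terminal 905.31 = 380544.61
Buyer's account: freight 5691.45 + insurance 118.89 + destination terminal 952.60 + brokerage 487.12 + duty 5150.11 = 12400.17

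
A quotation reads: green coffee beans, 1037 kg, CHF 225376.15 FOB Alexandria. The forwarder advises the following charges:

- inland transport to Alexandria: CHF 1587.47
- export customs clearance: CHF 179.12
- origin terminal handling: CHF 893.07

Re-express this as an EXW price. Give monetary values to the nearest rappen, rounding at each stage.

EXW price: CHF 222716.49

From FOB to EXW, the seller no longer bears: inland to port, export clearance, origin terminal.
EXW price = 225376.15 − 1587.47 − 179.12 − 893.07 = 222716.49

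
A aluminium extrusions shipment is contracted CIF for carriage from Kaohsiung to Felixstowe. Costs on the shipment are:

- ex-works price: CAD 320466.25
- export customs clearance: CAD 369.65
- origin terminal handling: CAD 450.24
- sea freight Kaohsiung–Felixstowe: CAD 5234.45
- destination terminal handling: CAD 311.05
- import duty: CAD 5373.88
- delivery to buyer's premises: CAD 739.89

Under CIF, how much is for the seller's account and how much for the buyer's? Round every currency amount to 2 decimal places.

Seller: CAD 326520.59; buyer: CAD 6424.82

CIF: the seller pays costs through ocean freight and marine insurance to the destination port.
Seller's account: goods 320466.25 + export clearance 369.65 + origin terminal 450.24 + freight 5234.45 = 326520.59
Buyer's account: destination terminal 311.05 + duty 5373.88 + delivery 739.89 = 6424.82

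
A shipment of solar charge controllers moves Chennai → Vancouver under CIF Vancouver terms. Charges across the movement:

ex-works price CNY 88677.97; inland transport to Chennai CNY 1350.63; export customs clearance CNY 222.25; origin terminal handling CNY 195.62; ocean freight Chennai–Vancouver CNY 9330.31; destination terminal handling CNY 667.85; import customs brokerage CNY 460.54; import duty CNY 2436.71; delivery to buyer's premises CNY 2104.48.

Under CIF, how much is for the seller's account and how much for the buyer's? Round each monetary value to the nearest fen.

Seller: CNY 99776.78; buyer: CNY 5669.58

CIF: the seller pays costs through ocean freight and marine insurance to the destination port.
Seller's account: goods 88677.97 + inland to port 1350.63 + export clearance 222.25 + origin terminal 195.62 + freight 9330.31 = 99776.78
Buyer's account: destination terminal 667.85 + brokerage 460.54 + duty 2436.71 + delivery 2104.48 = 5669.58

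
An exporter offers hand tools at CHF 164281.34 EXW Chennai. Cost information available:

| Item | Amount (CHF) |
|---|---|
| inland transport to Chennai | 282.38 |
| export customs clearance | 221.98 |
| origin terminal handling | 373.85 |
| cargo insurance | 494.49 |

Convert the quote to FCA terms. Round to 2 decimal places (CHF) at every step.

FCA price: CHF 164785.70

Not relevant to the conversion: insurance, origin terminal — on the buyer under both terms; not part of either seller's price.
From EXW to FCA, the seller additionally bears: inland to port, export clearance.
FCA price = 164281.34 + 282.38 + 221.98 = 164785.70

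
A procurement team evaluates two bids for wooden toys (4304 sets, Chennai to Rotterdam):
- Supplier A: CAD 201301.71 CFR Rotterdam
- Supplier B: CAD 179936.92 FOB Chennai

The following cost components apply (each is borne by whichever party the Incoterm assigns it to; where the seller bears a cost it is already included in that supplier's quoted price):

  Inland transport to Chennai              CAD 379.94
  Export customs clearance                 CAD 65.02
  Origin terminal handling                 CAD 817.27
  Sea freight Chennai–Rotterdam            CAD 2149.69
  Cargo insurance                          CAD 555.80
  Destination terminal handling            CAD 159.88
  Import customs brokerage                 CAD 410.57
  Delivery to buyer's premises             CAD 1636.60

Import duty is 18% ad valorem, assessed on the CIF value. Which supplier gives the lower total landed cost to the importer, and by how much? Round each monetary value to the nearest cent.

Supplier A (CFR):
CIF value = CFR price + insurance = 201301.71 + 555.80 = 201857.51
Import duty = 201857.51 × 18% = 36334.35
Buyer bears (A): 555.80 + 159.88 + 410.57 + 1636.60 = 2762.85
Landed cost (A) = invoice 201301.71 + 2762.85 + duty 36334.35 = 240398.91
Supplier B (FOB):
CIF value = FOB price + freight + insurance = 179936.92 + 2149.69 + 555.80 = 182642.41
Import duty = 182642.41 × 18% = 32875.63
Buyer bears (B): 2149.69 + 555.80 + 159.88 + 410.57 + 1636.60 = 4912.54
Landed cost (B) = invoice 179936.92 + 4912.54 + duty 32875.63 = 217725.09
Difference = |240398.91 − 217725.09| = 22673.82

Supplier B is cheaper by CAD 22673.82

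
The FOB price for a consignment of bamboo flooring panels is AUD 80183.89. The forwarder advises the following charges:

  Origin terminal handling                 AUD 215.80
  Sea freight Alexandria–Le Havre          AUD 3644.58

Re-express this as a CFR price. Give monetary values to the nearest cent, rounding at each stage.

Not relevant to the conversion: origin terminal — on the seller under both FOB and CFR; already in the FOB price and stays in the CFR price.
From FOB to CFR, the seller additionally bears: freight.
CFR price = 80183.89 + 3644.58 = 83828.47

CFR price: AUD 83828.47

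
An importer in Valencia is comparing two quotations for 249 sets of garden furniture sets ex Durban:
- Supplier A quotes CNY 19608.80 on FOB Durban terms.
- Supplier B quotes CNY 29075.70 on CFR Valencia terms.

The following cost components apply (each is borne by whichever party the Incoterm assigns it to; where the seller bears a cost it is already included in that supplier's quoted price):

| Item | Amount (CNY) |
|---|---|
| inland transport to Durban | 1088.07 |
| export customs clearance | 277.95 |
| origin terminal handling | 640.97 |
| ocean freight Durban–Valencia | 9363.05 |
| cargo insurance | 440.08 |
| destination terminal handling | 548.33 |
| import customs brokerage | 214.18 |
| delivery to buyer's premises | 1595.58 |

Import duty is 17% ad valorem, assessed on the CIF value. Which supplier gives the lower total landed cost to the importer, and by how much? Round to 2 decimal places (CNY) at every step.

Supplier A is cheaper by CNY 121.50

Supplier A (FOB):
CIF value = FOB price + freight + insurance = 19608.80 + 9363.05 + 440.08 = 29411.93
Import duty = 29411.93 × 17% = 5000.03
Buyer bears (A): 9363.05 + 440.08 + 548.33 + 214.18 + 1595.58 = 12161.22
Landed cost (A) = invoice 19608.80 + 12161.22 + duty 5000.03 = 36770.05
Supplier B (CFR):
CIF value = CFR price + insurance = 29075.70 + 440.08 = 29515.78
Import duty = 29515.78 × 17% = 5017.68
Buyer bears (B): 440.08 + 548.33 + 214.18 + 1595.58 = 2798.17
Landed cost (B) = invoice 29075.70 + 2798.17 + duty 5017.68 = 36891.55
Difference = |36770.05 − 36891.55| = 121.50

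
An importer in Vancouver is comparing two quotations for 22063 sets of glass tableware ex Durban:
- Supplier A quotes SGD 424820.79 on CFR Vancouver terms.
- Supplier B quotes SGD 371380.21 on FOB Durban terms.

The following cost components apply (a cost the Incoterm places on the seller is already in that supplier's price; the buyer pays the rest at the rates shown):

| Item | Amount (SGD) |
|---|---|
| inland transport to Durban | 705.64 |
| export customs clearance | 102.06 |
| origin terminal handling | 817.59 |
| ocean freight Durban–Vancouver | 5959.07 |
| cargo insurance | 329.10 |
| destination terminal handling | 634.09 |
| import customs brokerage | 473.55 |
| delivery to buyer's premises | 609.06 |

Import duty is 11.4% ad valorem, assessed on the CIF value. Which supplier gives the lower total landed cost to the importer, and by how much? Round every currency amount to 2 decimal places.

Supplier A (CFR):
CIF value = CFR price + insurance = 424820.79 + 329.10 = 425149.89
Import duty = 425149.89 × 11.4% = 48467.09
Buyer bears (A): 329.10 + 634.09 + 473.55 + 609.06 = 2045.80
Landed cost (A) = invoice 424820.79 + 2045.80 + duty 48467.09 = 475333.68
Supplier B (FOB):
CIF value = FOB price + freight + insurance = 371380.21 + 5959.07 + 329.10 = 377668.38
Import duty = 377668.38 × 11.4% = 43054.20
Buyer bears (B): 5959.07 + 329.10 + 634.09 + 473.55 + 609.06 = 8004.87
Landed cost (B) = invoice 371380.21 + 8004.87 + duty 43054.20 = 422439.28
Difference = |475333.68 − 422439.28| = 52894.40

Supplier B is cheaper by SGD 52894.40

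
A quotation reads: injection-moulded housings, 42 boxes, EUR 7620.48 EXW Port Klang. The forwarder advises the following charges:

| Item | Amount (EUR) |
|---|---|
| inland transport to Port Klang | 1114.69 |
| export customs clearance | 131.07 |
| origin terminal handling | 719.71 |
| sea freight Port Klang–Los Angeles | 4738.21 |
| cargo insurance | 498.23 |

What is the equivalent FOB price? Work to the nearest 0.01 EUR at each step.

FOB price: EUR 9585.95

Not relevant to the conversion: freight, insurance — on the buyer under both terms; not part of either seller's price.
From EXW to FOB, the seller additionally bears: inland to port, export clearance, origin terminal.
FOB price = 7620.48 + 1114.69 + 131.07 + 719.71 = 9585.95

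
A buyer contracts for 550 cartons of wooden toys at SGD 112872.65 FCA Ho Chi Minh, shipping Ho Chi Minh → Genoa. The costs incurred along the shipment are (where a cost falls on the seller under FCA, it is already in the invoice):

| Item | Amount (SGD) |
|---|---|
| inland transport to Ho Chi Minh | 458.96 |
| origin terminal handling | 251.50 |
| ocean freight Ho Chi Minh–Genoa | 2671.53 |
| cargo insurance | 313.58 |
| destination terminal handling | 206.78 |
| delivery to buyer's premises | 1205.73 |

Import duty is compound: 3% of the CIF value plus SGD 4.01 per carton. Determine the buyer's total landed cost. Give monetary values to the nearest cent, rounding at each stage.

Total landed cost: SGD 123210.55

FCA: the seller delivers export-cleared goods to the carrier; the buyer bears costs from that point.
Already in the invoice (seller's account under FCA): inland to port — exclude.
CIF value = FCA price + origin terminal + freight + insurance = 112872.65 + 251.50 + 2671.53 + 313.58 = 116109.26
Ad valorem component: 116109.26 × 3% = 3483.28
Specific component: 550 × 4.01 = 2205.50
Import duty = 3483.28 + 2205.50 = 5688.78
Buyer bears: origin terminal 251.50 + freight 2671.53 + insurance 313.58 + destination terminal 206.78 + delivery 1205.73 + duty 5688.78 = 10337.90
Landed cost = invoice 112872.65 + 10337.90 = 123210.55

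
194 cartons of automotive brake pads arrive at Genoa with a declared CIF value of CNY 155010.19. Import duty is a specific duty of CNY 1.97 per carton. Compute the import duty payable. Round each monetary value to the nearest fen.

Import duty: CNY 382.18

Import duty = 194 × 1.97 = 382.18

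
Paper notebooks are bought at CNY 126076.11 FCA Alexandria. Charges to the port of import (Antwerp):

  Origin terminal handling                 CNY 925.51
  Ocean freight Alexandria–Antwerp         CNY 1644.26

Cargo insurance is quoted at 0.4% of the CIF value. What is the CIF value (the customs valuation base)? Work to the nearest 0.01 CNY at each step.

CIF value: CNY 129162.53

Let C be the CIF value. C = FCA price + pre-shipment costs + freight + 0.4% × C
C − 0.4% × C = 126076.11 + 925.51 + 1644.26
0.996 × C = 128645.88
C = 128645.88 / 0.996 = 129162.53
Insurance premium = 0.4% × 129162.53 = 516.65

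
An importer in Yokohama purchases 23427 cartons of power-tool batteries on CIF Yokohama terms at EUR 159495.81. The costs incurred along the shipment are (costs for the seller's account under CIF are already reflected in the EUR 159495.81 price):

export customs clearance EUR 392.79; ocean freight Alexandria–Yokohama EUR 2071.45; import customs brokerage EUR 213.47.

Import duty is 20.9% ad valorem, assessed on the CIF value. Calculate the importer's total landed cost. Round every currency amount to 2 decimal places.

Total landed cost: EUR 193043.90

CIF: the seller pays costs through ocean freight and marine insurance to the destination port.
Already in the invoice (seller's account under CIF): export clearance, freight — exclude.
The CIF price already equals the CIF value: 159495.81
Import duty = 159495.81 × 20.9% = 33334.62
Buyer bears: brokerage 213.47 + duty 33334.62 = 33548.09
Landed cost = invoice 159495.81 + 33548.09 = 193043.90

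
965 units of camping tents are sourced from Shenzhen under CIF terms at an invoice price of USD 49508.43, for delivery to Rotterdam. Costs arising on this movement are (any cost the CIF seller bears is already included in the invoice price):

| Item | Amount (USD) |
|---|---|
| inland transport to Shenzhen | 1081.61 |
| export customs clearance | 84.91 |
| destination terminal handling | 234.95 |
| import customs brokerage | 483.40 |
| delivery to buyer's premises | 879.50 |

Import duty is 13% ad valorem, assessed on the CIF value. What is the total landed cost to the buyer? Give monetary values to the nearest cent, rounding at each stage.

Total landed cost: USD 57542.38

CIF: the seller pays costs through ocean freight and marine insurance to the destination port.
Already in the invoice (seller's account under CIF): inland to port, export clearance — exclude.
The CIF price already equals the CIF value: 49508.43
Import duty = 49508.43 × 13% = 6436.10
Buyer bears: destination terminal 234.95 + brokerage 483.40 + delivery 879.50 + duty 6436.10 = 8033.95
Landed cost = invoice 49508.43 + 8033.95 = 57542.38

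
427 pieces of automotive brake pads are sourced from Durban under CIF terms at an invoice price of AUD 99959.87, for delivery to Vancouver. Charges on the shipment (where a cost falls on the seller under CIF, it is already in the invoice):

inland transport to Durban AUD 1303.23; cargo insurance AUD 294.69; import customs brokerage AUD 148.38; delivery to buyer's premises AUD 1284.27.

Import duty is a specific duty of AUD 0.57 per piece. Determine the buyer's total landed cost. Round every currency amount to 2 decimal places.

Total landed cost: AUD 101635.91

CIF: the seller pays costs through ocean freight and marine insurance to the destination port.
Already in the invoice (seller's account under CIF): inland to port, insurance — exclude.
The CIF price already equals the CIF value: 99959.87
Import duty = 427 × 0.57 = 243.39
Buyer bears: brokerage 148.38 + delivery 1284.27 + duty 243.39 = 1676.04
Landed cost = invoice 99959.87 + 1676.04 = 101635.91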